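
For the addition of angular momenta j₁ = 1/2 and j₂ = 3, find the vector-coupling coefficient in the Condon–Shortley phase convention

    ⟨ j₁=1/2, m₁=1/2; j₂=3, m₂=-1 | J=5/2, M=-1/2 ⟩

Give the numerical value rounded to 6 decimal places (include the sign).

triangle: 1!×0!×5!/7! = 120/5040
(j±m)!: 1!×0!×2!×4!×2!×3! = 576
prefactor² = (2J+1)×Δ×N² = 576/7
  k=0: +1/(0!×1!×0!×2!×0!×3!) = 1/12
Σ = 1/12  ⇒  CG² = 576/7×1/12² = 4/7
CG = +√(4/7) = +0.755929

+0.755929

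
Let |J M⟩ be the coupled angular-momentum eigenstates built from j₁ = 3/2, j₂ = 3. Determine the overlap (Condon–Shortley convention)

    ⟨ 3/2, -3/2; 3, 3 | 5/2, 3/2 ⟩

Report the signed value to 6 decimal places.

j₁+j₂−J=2  J+j₁−j₂=1  J−j₁+j₂=4  j₁+j₂+J+1=8
(j₁±m₁, j₂±m₂, J±M) = (0,3,6,0,4,1)
P² = 5184/7
sum k=2..2:
  [2] +1/48 = 1/48
S = 1/48
C² = P²·S² = 9/28 ; C = +0.566947

+0.566947  (= +√(9/28))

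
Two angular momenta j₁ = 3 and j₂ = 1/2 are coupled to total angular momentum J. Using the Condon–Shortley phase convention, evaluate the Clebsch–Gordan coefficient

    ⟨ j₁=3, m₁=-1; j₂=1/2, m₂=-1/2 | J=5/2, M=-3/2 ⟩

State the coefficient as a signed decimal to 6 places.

+√(2/7) = +0.534522

j₁+j₂−J=1  J+j₁−j₂=5  J−j₁+j₂=0  j₁+j₂+J+1=7
(j₁±m₁, j₂±m₂, J±M) = (2,4,0,1,1,4)
P² = 1152/7
sum k=0..0:
  [0] +1/24 = 1/24
S = 1/24
C² = P²·S² = 2/7 ; C = +0.534522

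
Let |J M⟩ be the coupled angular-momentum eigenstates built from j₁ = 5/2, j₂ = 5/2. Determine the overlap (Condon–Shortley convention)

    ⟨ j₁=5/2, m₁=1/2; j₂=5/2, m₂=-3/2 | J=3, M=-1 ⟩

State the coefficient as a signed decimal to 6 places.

j₁+j₂−J=2  J+j₁−j₂=3  J−j₁+j₂=3  j₁+j₂+J+1=9
(j₁±m₁, j₂±m₂, J±M) = (3,2,1,4,2,4)
P² = 96/5
sum k=0..1:
  [0] +1/8 = 1/8
  [1] −1/12 = -1/12
S = 1/24
C² = P²·S² = 1/30 ; C = +0.182574

+0.182574  (= +√(1/30))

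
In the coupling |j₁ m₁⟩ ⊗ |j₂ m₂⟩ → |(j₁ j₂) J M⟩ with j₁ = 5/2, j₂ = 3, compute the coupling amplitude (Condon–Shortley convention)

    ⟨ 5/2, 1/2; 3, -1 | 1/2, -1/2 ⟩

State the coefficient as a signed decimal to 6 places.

+√(4/21) = +0.436436

√[2·5!0!1!/7! · 3!2!2!4!0!1!] = √(192/7)
  +(−1)^2/∏(2,3,0,0,0,1)! = 1/12  (running 1/12)
⟨..|..⟩ = √(192/7)·(1/12) = +0.436436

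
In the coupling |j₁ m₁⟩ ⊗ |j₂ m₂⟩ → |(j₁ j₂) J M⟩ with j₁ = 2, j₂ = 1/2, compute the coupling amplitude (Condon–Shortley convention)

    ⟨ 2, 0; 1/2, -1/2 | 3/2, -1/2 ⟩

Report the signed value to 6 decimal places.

triangle: 1!·3!·0!/5! = 6/120
(j±m)!: 2!·2!·0!·1!·1!·2! = 8
prefactor² = (2J+1)·Δ·N² = 8/5
  k=0: +1/(0!·1!·2!·0!·1!·0!) = 1/2
Σ = 1/2  ⇒  CG² = 8/5·1/2² = 2/5
CG = +√(2/5) = +0.632456

+√(2/5) ≈ +0.632456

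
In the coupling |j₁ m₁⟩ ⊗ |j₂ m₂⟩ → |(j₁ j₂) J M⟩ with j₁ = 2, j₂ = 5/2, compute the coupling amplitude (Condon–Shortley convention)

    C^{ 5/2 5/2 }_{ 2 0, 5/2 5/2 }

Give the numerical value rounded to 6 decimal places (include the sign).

triangle: 2!*2!*3!/8! = 24/40320
(j±m)!: 2!*2!*5!*0!*5!*0! = 57600
prefactor² = (2J+1)*Δ*N² = 1440/7
  k=2: +1/(2!*0!*0!*3!*2!*0!) = 1/24
Σ = 1/24  ⇒  CG² = 1440/7*1/24² = 5/14
CG = +√(5/14) = +0.597614

+√(5/14) = +0.597614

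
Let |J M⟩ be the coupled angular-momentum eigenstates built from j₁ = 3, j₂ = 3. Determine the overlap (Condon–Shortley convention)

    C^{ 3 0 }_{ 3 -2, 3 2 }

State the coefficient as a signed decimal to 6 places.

-0.408248  (= −√(1/6))

√[7·3!3!3!/10! · 1!5!5!1!3!3!] = √(216)
  +(−1)^2/∏(2,1,3,3,0,0)! = 1/72  (running 1/72)
  +(−1)^3/∏(3,0,2,2,1,1)! = -1/24  (running -1/36)
⟨..|..⟩ = √(216)·(-1/36) = -0.408248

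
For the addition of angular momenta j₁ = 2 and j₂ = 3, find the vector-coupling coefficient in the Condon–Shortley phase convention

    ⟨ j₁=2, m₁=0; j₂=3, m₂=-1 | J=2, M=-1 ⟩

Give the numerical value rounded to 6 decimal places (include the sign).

−√(1/7) = -0.377964

triangle: 3!*1!*3!/8! = 36/40320
(j±m)!: 2!*2!*2!*4!*1!*3! = 1152
prefactor² = (2J+1)*Δ*N² = 36/7
  k=1: −1/(1!*2!*1!*1!*0!*2!) = -1/4
  k=2: +1/(2!*1!*0!*0!*1!*3!) = 1/12
Σ = -1/6  ⇒  CG² = 36/7*(-1/6)² = 1/7
CG = −√(1/7) = -0.377964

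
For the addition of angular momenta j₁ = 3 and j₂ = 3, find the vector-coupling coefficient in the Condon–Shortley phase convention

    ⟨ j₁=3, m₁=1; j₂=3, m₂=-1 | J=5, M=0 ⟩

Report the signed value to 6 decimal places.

+√(25/84) = +0.545545

j₁+j₂−J=1  J+j₁−j₂=5  J−j₁+j₂=5  j₁+j₂+J+1=12
(j₁±m₁, j₂±m₂, J±M) = (4,2,2,4,5,5)
P² = 76800/7
sum k=0..1:
  [0] +1/144 = 1/144
  [1] −1/576 = -1/576
S = 1/192
C² = P²·S² = 25/84 ; C = +0.545545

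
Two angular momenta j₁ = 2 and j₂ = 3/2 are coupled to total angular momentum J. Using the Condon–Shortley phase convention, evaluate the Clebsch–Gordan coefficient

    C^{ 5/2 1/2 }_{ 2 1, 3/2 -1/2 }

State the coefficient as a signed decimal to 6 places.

+0.597614  (= +√(5/14))

triangle: 1!×3!×2!/7! = 12/5040
(j±m)!: 3!×1!×1!×2!×3!×2! = 144
prefactor² = (2J+1)×Δ×N² = 72/35
  k=0: +1/(0!×1!×1!×1!×2!×1!) = 1/2
  k=1: −1/(1!×0!×0!×0!×3!×2!) = -1/12
Σ = 5/12  ⇒  CG² = 72/35×5/12² = 5/14
CG = +√(5/14) = +0.597614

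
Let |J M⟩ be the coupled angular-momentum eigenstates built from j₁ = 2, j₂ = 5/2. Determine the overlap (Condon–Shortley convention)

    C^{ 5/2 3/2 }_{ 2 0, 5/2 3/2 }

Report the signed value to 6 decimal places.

triangle: 2!×2!×3!/8! = 24/40320
(j±m)!: 2!×2!×4!×1!×4!×1! = 2304
prefactor² = (2J+1)×Δ×N² = 288/35
  k=1: −1/(1!×1!×1!×3!×1!×0!) = -1/6
  k=2: +1/(2!×0!×0!×2!×2!×1!) = 1/8
Σ = -1/24  ⇒  CG² = 288/35×(-1/24)² = 1/70
CG = −√(1/70) = -0.119523

-0.119523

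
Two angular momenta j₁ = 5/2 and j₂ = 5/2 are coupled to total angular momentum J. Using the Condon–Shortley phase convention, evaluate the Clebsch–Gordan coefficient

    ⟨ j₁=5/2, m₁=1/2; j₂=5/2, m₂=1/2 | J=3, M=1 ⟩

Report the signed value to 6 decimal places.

√[7·2!3!3!/9! · 3!2!3!2!4!2!] = √(48/5)
  +(−1)^0/∏(0,2,2,3,1,0)! = 1/24  (running 1/24)
  +(−1)^1/∏(1,1,1,2,2,1)! = -1/4  (running -5/24)
  +(−1)^2/∏(2,0,0,1,3,2)! = 1/24  (running -1/6)
⟨..|..⟩ = √(48/5)·(-1/6) = -0.516398

-0.516398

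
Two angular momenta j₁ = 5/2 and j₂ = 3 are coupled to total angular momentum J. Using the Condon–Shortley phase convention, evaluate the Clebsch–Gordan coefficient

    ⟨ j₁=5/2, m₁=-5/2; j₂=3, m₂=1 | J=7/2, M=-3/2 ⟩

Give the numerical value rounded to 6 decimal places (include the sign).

triangle: 2!×3!×4!/10! = 288/3628800
(j±m)!: 0!×5!×4!×2!×2!×5! = 1382400
prefactor² = (2J+1)×Δ×N² = 6144/7
  k=2: +1/(2!×0!×3!×2!×0!×2!) = 1/48
Σ = 1/48  ⇒  CG² = 6144/7×1/48² = 8/21
CG = +√(8/21) = +0.617213

+√(8/21) = +0.617213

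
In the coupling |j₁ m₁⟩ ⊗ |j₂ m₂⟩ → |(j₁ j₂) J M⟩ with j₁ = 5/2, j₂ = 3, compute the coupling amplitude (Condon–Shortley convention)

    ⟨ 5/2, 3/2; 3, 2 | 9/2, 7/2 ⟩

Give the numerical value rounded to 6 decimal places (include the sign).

−√(1/99) = -0.100504

√[10·1!4!5!/11! · 4!1!5!1!8!1!] = √(921600/11)
  +(−1)^0/∏(0,1,1,5,3,0)! = 1/720  (running 1/720)
  +(−1)^1/∏(1,0,0,4,4,1)! = -1/576  (running -1/2880)
⟨..|..⟩ = √(921600/11)·(-1/2880) = -0.100504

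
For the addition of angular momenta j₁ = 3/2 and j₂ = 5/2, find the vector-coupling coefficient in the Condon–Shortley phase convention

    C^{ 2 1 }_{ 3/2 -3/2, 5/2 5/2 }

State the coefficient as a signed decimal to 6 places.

+0.597614

triangle: 2!*1!*3!/7! = 12/5040
(j±m)!: 0!*3!*5!*0!*3!*1! = 4320
prefactor² = (2J+1)*Δ*N² = 360/7
  k=2: +1/(2!*0!*1!*3!*0!*0!) = 1/12
Σ = 1/12  ⇒  CG² = 360/7*1/12² = 5/14
CG = +√(5/14) = +0.597614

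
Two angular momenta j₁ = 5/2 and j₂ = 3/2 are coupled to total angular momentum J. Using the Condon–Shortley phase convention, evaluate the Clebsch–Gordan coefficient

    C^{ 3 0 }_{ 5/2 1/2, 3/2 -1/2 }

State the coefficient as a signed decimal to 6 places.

+0.447214  (= +√(1/5))

√[7·1!4!2!/8! · 3!2!1!2!3!3!] = √(36/5)
  +(−1)^0/∏(0,1,2,1,2,1)! = 1/4  (running 1/4)
  +(−1)^1/∏(1,0,1,0,3,2)! = -1/12  (running 1/6)
⟨..|..⟩ = √(36/5)·(1/6) = +0.447214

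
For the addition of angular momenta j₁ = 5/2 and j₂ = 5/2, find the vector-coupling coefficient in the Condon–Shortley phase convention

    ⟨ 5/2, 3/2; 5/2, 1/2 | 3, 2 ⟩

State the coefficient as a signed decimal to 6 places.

-0.288675

triangle: 2!·3!·3!/9! = 72/362880
(j±m)!: 4!·1!·3!·2!·5!·1! = 34560
prefactor² = (2J+1)·Δ·N² = 48
  k=0: +1/(0!·2!·1!·3!·2!·0!) = 1/24
  k=1: −1/(1!·1!·0!·2!·3!·1!) = -1/12
Σ = -1/24  ⇒  CG² = 48·(-1/24)² = 1/12
CG = −√(1/12) = -0.288675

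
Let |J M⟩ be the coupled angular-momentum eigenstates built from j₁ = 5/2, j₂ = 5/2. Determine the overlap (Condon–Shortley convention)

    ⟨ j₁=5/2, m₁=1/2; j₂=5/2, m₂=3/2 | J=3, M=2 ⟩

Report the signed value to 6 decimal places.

√[7·2!3!3!/9! · 3!2!4!1!5!1!] = √(48)
  +(−1)^1/∏(1,1,1,3,2,0)! = -1/12  (running -1/12)
  +(−1)^2/∏(2,0,0,2,3,1)! = 1/24  (running -1/24)
⟨..|..⟩ = √(48)·(-1/24) = -0.288675

-0.288675  (= −√(1/12))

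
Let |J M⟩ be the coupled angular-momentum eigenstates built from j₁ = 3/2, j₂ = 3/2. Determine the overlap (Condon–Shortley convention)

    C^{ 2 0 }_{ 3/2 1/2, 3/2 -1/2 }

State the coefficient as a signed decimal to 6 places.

+√(1/4) = +0.500000

j₁+j₂−J=1  J+j₁−j₂=2  J−j₁+j₂=2  j₁+j₂+J+1=6
(j₁±m₁, j₂±m₂, J±M) = (2,1,1,2,2,2)
P² = 4/9
sum k=0..1:
  [0] +1/1 = 1
  [1] −1/4 = -1/4
S = 3/4
C² = P²·S² = 1/4 ; C = +0.500000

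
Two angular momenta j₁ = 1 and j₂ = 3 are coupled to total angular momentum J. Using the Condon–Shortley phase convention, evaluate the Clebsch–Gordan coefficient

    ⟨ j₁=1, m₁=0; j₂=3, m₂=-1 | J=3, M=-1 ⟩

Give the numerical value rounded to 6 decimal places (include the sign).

j₁+j₂−J=1  J+j₁−j₂=1  J−j₁+j₂=5  j₁+j₂+J+1=8
(j₁±m₁, j₂±m₂, J±M) = (1,1,2,4,2,4)
P² = 48
sum k=0..1:
  [0] +1/12 = 1/12
  [1] −1/24 = -1/24
S = 1/24
C² = P²·S² = 1/12 ; C = +0.288675

+0.288675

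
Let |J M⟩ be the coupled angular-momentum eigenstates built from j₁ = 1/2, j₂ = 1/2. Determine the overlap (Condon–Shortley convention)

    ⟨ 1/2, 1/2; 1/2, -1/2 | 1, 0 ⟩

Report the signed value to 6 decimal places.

+√(1/2) ≈ +0.707107

j₁+j₂−J=0  J+j₁−j₂=1  J−j₁+j₂=1  j₁+j₂+J+1=3
(j₁±m₁, j₂±m₂, J±M) = (1,0,0,1,1,1)
P² = 1/2
sum k=0..0:
  [0] +1/1 = 1
S = 1
C² = P²·S² = 1/2 ; C = +0.707107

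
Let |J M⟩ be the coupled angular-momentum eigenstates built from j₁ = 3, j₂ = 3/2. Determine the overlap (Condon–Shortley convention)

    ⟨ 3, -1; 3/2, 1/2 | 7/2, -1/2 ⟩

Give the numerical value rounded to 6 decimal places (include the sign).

j₁+j₂−J=1  J+j₁−j₂=5  J−j₁+j₂=2  j₁+j₂+J+1=9
(j₁±m₁, j₂±m₂, J±M) = (2,4,2,1,3,4)
P² = 512/7
sum k=0..1:
  [0] +1/48 = 1/48
  [1] −1/12 = -1/12
S = -1/16
C² = P²·S² = 2/7 ; C = -0.534522

-0.534522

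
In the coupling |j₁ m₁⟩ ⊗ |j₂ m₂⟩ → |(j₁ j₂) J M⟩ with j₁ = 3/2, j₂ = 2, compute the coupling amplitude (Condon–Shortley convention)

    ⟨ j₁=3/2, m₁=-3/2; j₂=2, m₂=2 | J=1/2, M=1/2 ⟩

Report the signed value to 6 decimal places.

triangle: 3!*0!*1!/5! = 6/120
(j±m)!: 0!*3!*4!*0!*1!*0! = 144
prefactor² = (2J+1)*Δ*N² = 72/5
  k=3: −1/(3!*0!*0!*1!*0!*0!) = -1/6
Σ = -1/6  ⇒  CG² = 72/5*(-1/6)² = 2/5
CG = −√(2/5) = -0.632456

-0.632456  (= −√(2/5))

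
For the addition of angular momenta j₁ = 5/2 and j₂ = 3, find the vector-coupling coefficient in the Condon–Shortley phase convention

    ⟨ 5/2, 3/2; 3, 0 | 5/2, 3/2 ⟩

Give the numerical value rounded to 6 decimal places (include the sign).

−√(7/30) = -0.483046

j₁+j₂−J=3  J+j₁−j₂=2  J−j₁+j₂=3  j₁+j₂+J+1=9
(j₁±m₁, j₂±m₂, J±M) = (4,1,3,3,4,1)
P² = 864/35
sum k=0..1:
  [0] +1/36 = 1/36
  [1] −1/8 = -1/8
S = -7/72
C² = P²·S² = 7/30 ; C = -0.483046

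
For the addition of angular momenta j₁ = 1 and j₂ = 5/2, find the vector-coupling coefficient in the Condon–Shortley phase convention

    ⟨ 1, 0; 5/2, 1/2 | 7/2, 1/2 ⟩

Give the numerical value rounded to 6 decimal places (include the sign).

+√(4/7) ≈ +0.755929

j₁+j₂−J=0  J+j₁−j₂=2  J−j₁+j₂=5  j₁+j₂+J+1=8
(j₁±m₁, j₂±m₂, J±M) = (1,1,3,2,4,3)
P² = 576/7
sum k=0..0:
  [0] +1/12 = 1/12
S = 1/12
C² = P²·S² = 4/7 ; C = +0.755929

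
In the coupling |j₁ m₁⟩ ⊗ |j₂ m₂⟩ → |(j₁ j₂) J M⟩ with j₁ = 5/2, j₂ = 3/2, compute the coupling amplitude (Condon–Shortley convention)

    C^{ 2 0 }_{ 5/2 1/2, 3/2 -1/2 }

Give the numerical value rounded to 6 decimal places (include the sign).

-0.267261

j₁+j₂−J=2  J+j₁−j₂=3  J−j₁+j₂=1  j₁+j₂+J+1=7
(j₁±m₁, j₂±m₂, J±M) = (3,2,1,2,2,2)
P² = 8/7
sum k=0..1:
  [0] +1/4 = 1/4
  [1] −1/2 = -1/2
S = -1/4
C² = P²·S² = 1/14 ; C = -0.267261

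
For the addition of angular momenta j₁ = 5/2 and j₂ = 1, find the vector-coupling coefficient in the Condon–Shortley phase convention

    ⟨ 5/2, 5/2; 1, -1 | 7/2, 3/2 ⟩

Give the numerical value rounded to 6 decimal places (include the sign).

+√(1/21) = +0.218218

√[8·0!5!2!/8! · 5!0!0!2!5!2!] = √(19200/7)
  +(−1)^0/∏(0,0,0,0,5,2)! = 1/240  (running 1/240)
⟨..|..⟩ = √(19200/7)·(1/240) = +0.218218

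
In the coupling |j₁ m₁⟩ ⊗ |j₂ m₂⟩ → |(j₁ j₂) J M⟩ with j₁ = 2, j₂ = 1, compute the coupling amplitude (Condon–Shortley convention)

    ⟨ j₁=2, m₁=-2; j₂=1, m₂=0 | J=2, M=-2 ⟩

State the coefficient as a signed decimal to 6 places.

√[5·1!3!1!/6! · 0!4!1!1!0!4!] = √(24)
  +(−1)^1/∏(1,0,3,0,0,1)! = -1/6  (running -1/6)
⟨..|..⟩ = √(24)·(-1/6) = -0.816497

-0.816497  (= −√(2/3))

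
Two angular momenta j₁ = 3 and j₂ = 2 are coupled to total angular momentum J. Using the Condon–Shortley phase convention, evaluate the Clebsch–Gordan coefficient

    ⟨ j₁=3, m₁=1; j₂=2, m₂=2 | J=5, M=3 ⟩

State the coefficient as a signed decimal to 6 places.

triangle: 0!*6!*4!/11! = 17280/39916800
(j±m)!: 4!*2!*4!*0!*8!*2! = 92897280
prefactor² = (2J+1)*Δ*N² = 442368
  k=0: +1/(0!*0!*2!*4!*4!*0!) = 1/1152
Σ = 1/1152  ⇒  CG² = 442368*1/1152² = 1/3
CG = +√(1/3) = +0.577350

+√(1/3) ≈ +0.577350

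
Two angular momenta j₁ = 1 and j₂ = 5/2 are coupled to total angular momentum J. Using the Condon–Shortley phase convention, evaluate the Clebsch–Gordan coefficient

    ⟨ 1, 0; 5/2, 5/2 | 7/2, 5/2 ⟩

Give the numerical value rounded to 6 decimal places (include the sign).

triangle: 0!*2!*5!/8! = 240/40320
(j±m)!: 1!*1!*5!*0!*6!*1! = 86400
prefactor² = (2J+1)*Δ*N² = 28800/7
  k=0: +1/(0!*0!*1!*5!*1!*0!) = 1/120
Σ = 1/120  ⇒  CG² = 28800/7*1/120² = 2/7
CG = +√(2/7) = +0.534522

+√(2/7) = +0.534522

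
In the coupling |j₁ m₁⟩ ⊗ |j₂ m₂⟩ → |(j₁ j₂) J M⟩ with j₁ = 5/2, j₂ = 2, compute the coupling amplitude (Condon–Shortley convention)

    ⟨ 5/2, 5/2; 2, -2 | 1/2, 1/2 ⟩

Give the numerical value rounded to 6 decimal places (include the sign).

+0.577350

triangle: 4!×1!×0!/6! = 24/720
(j±m)!: 5!×0!×0!×4!×1!×0! = 2880
prefactor² = (2J+1)×Δ×N² = 192
  k=0: +1/(0!×4!×0!×0!×1!×0!) = 1/24
Σ = 1/24  ⇒  CG² = 192×1/24² = 1/3
CG = +√(1/3) = +0.577350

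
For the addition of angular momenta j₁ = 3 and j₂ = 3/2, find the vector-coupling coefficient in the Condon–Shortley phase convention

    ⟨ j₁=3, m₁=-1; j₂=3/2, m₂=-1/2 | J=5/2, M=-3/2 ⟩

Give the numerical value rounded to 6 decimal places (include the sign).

j₁+j₂−J=2  J+j₁−j₂=4  J−j₁+j₂=1  j₁+j₂+J+1=8
(j₁±m₁, j₂±m₂, J±M) = (2,4,1,2,1,4)
P² = 576/35
sum k=0..1:
  [0] +1/48 = 1/48
  [1] −1/6 = -1/6
S = -7/48
C² = P²·S² = 7/20 ; C = -0.591608

−√(7/20) ≈ -0.591608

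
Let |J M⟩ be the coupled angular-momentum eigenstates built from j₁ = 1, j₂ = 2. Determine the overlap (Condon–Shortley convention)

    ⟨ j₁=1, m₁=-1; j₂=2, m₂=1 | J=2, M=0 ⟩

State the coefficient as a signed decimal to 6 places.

−√(1/2) ≈ -0.707107

√[5·1!1!3!/6! · 0!2!3!1!2!2!] = √(2)
  +(−1)^1/∏(1,0,1,2,0,1)! = -1/2  (running -1/2)
⟨..|..⟩ = √(2)·(-1/2) = -0.707107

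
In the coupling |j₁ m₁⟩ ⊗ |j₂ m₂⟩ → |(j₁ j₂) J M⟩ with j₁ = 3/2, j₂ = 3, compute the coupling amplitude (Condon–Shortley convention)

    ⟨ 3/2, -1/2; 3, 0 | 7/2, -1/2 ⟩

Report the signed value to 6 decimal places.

-0.308607  (= −√(2/21))

triangle: 1!*2!*5!/9! = 240/362880
(j±m)!: 1!*2!*3!*3!*3!*4! = 10368
prefactor² = (2J+1)*Δ*N² = 384/7
  k=0: +1/(0!*1!*2!*3!*0!*2!) = 1/24
  k=1: −1/(1!*0!*1!*2!*1!*3!) = -1/12
Σ = -1/24  ⇒  CG² = 384/7*(-1/24)² = 2/21
CG = −√(2/21) = -0.308607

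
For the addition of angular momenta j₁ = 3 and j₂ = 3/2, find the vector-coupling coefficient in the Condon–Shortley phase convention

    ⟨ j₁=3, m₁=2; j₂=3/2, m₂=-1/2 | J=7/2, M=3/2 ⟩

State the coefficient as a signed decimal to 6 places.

j₁+j₂−J=1  J+j₁−j₂=5  J−j₁+j₂=2  j₁+j₂+J+1=9
(j₁±m₁, j₂±m₂, J±M) = (5,1,1,2,5,2)
P² = 6400/21
sum k=0..1:
  [0] +1/24 = 1/24
  [1] −1/240 = -1/240
S = 3/80
C² = P²·S² = 3/7 ; C = +0.654654

+√(3/7) = +0.654654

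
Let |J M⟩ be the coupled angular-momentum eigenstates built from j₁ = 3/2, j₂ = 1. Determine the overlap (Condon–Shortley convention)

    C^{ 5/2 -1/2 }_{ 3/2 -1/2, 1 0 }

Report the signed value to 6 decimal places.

j₁+j₂−J=0  J+j₁−j₂=3  J−j₁+j₂=2  j₁+j₂+J+1=6
(j₁±m₁, j₂±m₂, J±M) = (1,2,1,1,2,3)
P² = 12/5
sum k=0..0:
  [0] +1/2 = 1/2
S = 1/2
C² = P²·S² = 3/5 ; C = +0.774597

+0.774597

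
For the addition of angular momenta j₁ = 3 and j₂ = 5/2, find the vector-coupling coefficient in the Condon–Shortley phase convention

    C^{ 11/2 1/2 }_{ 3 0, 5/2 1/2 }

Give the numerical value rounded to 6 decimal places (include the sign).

√[12·0!6!5!/12! · 3!3!3!2!6!5!] = √(6220800/77)
  +(−1)^0/∏(0,0,3,3,3,2)! = 1/432  (running 1/432)
⟨..|..⟩ = √(6220800/77)·(1/432) = +0.657952

+0.657952  (= +√(100/231))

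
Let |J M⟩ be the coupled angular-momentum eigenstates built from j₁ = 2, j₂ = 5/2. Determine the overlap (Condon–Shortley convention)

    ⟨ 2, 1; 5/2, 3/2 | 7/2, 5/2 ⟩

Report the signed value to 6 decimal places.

j₁+j₂−J=1  J+j₁−j₂=3  J−j₁+j₂=4  j₁+j₂+J+1=9
(j₁±m₁, j₂±m₂, J±M) = (3,1,4,1,6,1)
P² = 2304/7
sum k=0..1:
  [0] +1/48 = 1/48
  [1] −1/36 = -1/36
S = -1/144
C² = P²·S² = 1/63 ; C = -0.125988

−√(1/63) = -0.125988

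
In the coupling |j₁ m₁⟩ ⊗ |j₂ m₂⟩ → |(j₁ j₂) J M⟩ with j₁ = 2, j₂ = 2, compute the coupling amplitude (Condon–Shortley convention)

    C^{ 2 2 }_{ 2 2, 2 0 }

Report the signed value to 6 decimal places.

j₁+j₂−J=2  J+j₁−j₂=2  J−j₁+j₂=2  j₁+j₂+J+1=7
(j₁±m₁, j₂±m₂, J±M) = (4,0,2,2,4,0)
P² = 128/7
sum k=0..0:
  [0] +1/8 = 1/8
S = 1/8
C² = P²·S² = 2/7 ; C = +0.534522

+√(2/7) = +0.534522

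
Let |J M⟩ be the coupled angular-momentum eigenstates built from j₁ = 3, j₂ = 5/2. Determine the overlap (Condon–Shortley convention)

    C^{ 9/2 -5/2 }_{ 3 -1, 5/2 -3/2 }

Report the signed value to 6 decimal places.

triangle: 1!×5!×4!/11! = 2880/39916800
(j±m)!: 2!×4!×1!×4!×2!×7! = 11612160
prefactor² = (2J+1)×Δ×N² = 92160/11
  k=0: +1/(0!×1!×4!×1!×1!×3!) = 1/144
  k=1: −1/(1!×0!×3!×0!×2!×4!) = -1/288
Σ = 1/288  ⇒  CG² = 92160/11×1/288² = 10/99
CG = +√(10/99) = +0.317821

+0.317821  (= +√(10/99))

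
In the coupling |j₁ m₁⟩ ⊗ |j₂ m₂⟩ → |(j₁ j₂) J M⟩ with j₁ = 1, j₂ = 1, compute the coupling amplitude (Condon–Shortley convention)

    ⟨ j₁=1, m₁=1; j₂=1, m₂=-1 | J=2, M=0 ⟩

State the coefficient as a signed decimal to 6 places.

triangle: 0!·2!·2!/5! = 4/120
(j±m)!: 2!·0!·0!·2!·2!·2! = 16
prefactor² = (2J+1)·Δ·N² = 8/3
  k=0: +1/(0!·0!·0!·0!·2!·2!) = 1/4
Σ = 1/4  ⇒  CG² = 8/3·1/4² = 1/6
CG = +√(1/6) = +0.408248

+0.408248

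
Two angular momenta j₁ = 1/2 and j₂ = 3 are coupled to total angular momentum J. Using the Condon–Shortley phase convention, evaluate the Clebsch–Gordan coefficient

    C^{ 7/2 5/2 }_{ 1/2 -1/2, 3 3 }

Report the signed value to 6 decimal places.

√[8·0!1!6!/8! · 0!1!6!0!6!1!] = √(518400/7)
  +(−1)^0/∏(0,0,1,6,0,0)! = 1/720  (running 1/720)
⟨..|..⟩ = √(518400/7)·(1/720) = +0.377964

+√(1/7) = +0.377964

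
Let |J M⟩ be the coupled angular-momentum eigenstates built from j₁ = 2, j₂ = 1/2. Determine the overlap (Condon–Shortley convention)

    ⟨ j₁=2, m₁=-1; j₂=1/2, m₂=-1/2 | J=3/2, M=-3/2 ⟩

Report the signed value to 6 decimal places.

+0.447214  (= +√(1/5))

triangle: 1!×3!×0!/5! = 6/120
(j±m)!: 1!×3!×0!×1!×0!×3! = 36
prefactor² = (2J+1)×Δ×N² = 36/5
  k=0: +1/(0!×1!×3!×0!×0!×0!) = 1/6
Σ = 1/6  ⇒  CG² = 36/5×1/6² = 1/5
CG = +√(1/5) = +0.447214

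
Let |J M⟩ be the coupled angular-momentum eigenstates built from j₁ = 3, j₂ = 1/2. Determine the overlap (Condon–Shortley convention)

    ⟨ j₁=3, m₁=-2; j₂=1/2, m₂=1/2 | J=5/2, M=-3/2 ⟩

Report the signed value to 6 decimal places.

triangle: 1!*5!*0!/7! = 120/5040
(j±m)!: 1!*5!*1!*0!*1!*4! = 2880
prefactor² = (2J+1)*Δ*N² = 2880/7
  k=1: −1/(1!*0!*4!*0!*1!*0!) = -1/24
Σ = -1/24  ⇒  CG² = 2880/7*(-1/24)² = 5/7
CG = −√(5/7) = -0.845154

-0.845154  (= −√(5/7))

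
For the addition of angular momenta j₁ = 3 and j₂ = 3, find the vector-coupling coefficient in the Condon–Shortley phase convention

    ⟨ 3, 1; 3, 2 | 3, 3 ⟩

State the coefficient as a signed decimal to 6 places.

+√(1/3) ≈ +0.577350

j₁+j₂−J=3  J+j₁−j₂=3  J−j₁+j₂=3  j₁+j₂+J+1=10
(j₁±m₁, j₂±m₂, J±M) = (4,2,5,1,6,0)
P² = 1728
sum k=2..2:
  [2] +1/72 = 1/72
S = 1/72
C² = P²·S² = 1/3 ; C = +0.577350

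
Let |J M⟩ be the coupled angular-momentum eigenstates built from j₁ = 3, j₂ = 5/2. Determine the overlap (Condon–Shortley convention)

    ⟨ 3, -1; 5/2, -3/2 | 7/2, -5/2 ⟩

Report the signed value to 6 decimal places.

j₁+j₂−J=2  J+j₁−j₂=4  J−j₁+j₂=3  j₁+j₂+J+1=10
(j₁±m₁, j₂±m₂, J±M) = (2,4,1,4,1,6)
P² = 18432/35
sum k=0..1:
  [0] +1/96 = 1/96
  [1] −1/36 = -1/36
S = -5/288
C² = P²·S² = 10/63 ; C = -0.398410

−√(10/63) ≈ -0.398410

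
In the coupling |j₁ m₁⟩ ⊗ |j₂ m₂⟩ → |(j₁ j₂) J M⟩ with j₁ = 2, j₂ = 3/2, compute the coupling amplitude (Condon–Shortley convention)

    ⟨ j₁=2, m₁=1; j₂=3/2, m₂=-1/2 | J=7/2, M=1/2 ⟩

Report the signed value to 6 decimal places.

√[8·0!4!3!/8! · 3!1!1!2!4!3!] = √(1728/35)
  +(−1)^0/∏(0,0,1,1,3,2)! = 1/12  (running 1/12)
⟨..|..⟩ = √(1728/35)·(1/12) = +0.585540

+√(12/35) = +0.585540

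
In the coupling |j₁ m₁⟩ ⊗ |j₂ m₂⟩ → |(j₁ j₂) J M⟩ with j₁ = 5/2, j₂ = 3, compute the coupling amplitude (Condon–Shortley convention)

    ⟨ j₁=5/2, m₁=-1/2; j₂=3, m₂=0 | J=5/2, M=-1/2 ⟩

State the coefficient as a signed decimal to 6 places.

+√(8/105) = +0.276026

triangle: 3!×2!×3!/9! = 72/362880
(j±m)!: 2!×3!×3!×3!×2!×3! = 5184
prefactor² = (2J+1)×Δ×N² = 216/35
  k=1: −1/(1!×2!×2!×2!×0!×1!) = -1/8
  k=2: +1/(2!×1!×1!×1!×1!×2!) = 1/4
  k=3: −1/(3!×0!×0!×0!×2!×3!) = -1/72
Σ = 1/9  ⇒  CG² = 216/35×1/9² = 8/105
CG = +√(8/105) = +0.276026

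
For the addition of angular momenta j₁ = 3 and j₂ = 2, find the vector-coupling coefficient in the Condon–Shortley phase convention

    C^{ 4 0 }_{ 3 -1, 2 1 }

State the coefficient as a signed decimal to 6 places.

-0.597614

j₁+j₂−J=1  J+j₁−j₂=5  J−j₁+j₂=3  j₁+j₂+J+1=10
(j₁±m₁, j₂±m₂, J±M) = (2,4,3,1,4,4)
P² = 10368/35
sum k=0..1:
  [0] +1/144 = 1/144
  [1] −1/24 = -1/24
S = -5/144
C² = P²·S² = 5/14 ; C = -0.597614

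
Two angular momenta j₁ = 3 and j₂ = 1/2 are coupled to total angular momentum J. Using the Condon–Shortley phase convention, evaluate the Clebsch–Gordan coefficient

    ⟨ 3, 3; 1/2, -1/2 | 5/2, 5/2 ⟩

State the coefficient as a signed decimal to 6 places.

+0.925820

j₁+j₂−J=1  J+j₁−j₂=5  J−j₁+j₂=0  j₁+j₂+J+1=7
(j₁±m₁, j₂±m₂, J±M) = (6,0,0,1,5,0)
P² = 86400/7
sum k=0..0:
  [0] +1/120 = 1/120
S = 1/120
C² = P²·S² = 6/7 ; C = +0.925820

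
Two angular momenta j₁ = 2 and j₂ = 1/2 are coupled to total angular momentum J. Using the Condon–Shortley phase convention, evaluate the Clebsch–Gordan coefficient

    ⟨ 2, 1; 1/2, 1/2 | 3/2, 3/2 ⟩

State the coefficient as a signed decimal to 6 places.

-0.447214  (= −√(1/5))

j₁+j₂−J=1  J+j₁−j₂=3  J−j₁+j₂=0  j₁+j₂+J+1=5
(j₁±m₁, j₂±m₂, J±M) = (3,1,1,0,3,0)
P² = 36/5
sum k=1..1:
  [1] −1/6 = -1/6
S = -1/6
C² = P²·S² = 1/5 ; C = -0.447214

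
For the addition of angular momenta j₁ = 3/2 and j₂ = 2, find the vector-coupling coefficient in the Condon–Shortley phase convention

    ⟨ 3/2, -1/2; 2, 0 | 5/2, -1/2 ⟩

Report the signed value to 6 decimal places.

triangle: 1!×2!×3!/7! = 12/5040
(j±m)!: 1!×2!×2!×2!×2!×3! = 96
prefactor² = (2J+1)×Δ×N² = 48/35
  k=0: +1/(0!×1!×2!×2!×0!×1!) = 1/4
  k=1: −1/(1!×0!×1!×1!×1!×2!) = -1/2
Σ = -1/4  ⇒  CG² = 48/35×(-1/4)² = 3/35
CG = −√(3/35) = -0.292770

−√(3/35) = -0.292770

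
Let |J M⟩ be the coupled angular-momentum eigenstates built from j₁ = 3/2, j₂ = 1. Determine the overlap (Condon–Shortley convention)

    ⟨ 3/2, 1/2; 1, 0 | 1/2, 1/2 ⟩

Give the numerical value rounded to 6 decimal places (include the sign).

triangle: 2!×1!×0!/4! = 2/24
(j±m)!: 2!×1!×1!×1!×1!×0! = 2
prefactor² = (2J+1)×Δ×N² = 1/3
  k=1: −1/(1!×1!×0!×0!×1!×0!) = -1
Σ = -1  ⇒  CG² = 1/3×(-1)² = 1/3
CG = −√(1/3) = -0.577350

-0.577350  (= −√(1/3))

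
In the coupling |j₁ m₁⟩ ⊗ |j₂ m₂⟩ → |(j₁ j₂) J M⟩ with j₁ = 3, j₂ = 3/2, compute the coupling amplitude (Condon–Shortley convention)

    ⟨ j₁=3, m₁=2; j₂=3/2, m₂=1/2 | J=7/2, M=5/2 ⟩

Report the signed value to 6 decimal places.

+√(1/7) ≈ +0.377964

√[8·1!5!2!/9! · 5!1!2!1!6!1!] = √(6400/7)
  +(−1)^0/∏(0,1,1,2,4,0)! = 1/48  (running 1/48)
  +(−1)^1/∏(1,0,0,1,5,1)! = -1/120  (running 1/80)
⟨..|..⟩ = √(6400/7)·(1/80) = +0.377964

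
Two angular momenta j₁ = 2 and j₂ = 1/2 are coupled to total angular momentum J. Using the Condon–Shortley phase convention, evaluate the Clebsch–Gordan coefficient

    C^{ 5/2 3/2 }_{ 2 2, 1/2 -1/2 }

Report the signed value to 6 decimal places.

+0.447214

triangle: 0!*4!*1!/6! = 24/720
(j±m)!: 4!*0!*0!*1!*4!*1! = 576
prefactor² = (2J+1)*Δ*N² = 576/5
  k=0: +1/(0!*0!*0!*0!*4!*1!) = 1/24
Σ = 1/24  ⇒  CG² = 576/5*1/24² = 1/5
CG = +√(1/5) = +0.447214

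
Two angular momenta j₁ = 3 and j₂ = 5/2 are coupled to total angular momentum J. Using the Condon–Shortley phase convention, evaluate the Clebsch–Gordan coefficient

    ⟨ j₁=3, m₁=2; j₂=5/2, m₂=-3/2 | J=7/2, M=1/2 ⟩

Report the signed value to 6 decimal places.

+0.563436  (= +√(20/63))

√[8·2!4!3!/10! · 5!1!1!4!4!3!] = √(9216/35)
  +(−1)^0/∏(0,2,1,1,3,2)! = 1/24  (running 1/24)
  +(−1)^1/∏(1,1,0,0,4,3)! = -1/144  (running 5/144)
⟨..|..⟩ = √(9216/35)·(5/144) = +0.563436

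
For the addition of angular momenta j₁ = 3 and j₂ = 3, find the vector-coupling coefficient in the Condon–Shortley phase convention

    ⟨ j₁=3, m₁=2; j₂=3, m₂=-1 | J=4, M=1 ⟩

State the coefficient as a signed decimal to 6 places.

+0.455842  (= +√(16/77))

j₁+j₂−J=2  J+j₁−j₂=4  J−j₁+j₂=4  j₁+j₂+J+1=11
(j₁±m₁, j₂±m₂, J±M) = (5,1,2,4,5,3)
P² = 82944/77
sum k=0..1:
  [0] +1/48 = 1/48
  [1] −1/144 = -1/144
S = 1/72
C² = P²·S² = 16/77 ; C = +0.455842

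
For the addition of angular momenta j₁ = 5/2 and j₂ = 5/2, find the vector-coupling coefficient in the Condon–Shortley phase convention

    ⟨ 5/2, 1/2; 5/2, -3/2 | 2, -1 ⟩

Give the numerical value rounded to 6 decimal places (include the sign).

−√(1/7) = -0.377964

j₁+j₂−J=3  J+j₁−j₂=2  J−j₁+j₂=2  j₁+j₂+J+1=8
(j₁±m₁, j₂±m₂, J±M) = (3,2,1,4,1,3)
P² = 36/7
sum k=0..1:
  [0] +1/12 = 1/12
  [1] −1/4 = -1/4
S = -1/6
C² = P²·S² = 1/7 ; C = -0.377964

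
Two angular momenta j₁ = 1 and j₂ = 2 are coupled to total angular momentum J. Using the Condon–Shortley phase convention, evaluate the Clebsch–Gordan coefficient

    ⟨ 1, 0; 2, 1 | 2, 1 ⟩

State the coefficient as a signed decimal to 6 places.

triangle: 1!×1!×3!/6! = 6/720
(j±m)!: 1!×1!×3!×1!×3!×1! = 36
prefactor² = (2J+1)×Δ×N² = 3/2
  k=0: +1/(0!×1!×1!×3!×0!×0!) = 1/6
  k=1: −1/(1!×0!×0!×2!×1!×1!) = -1/2
Σ = -1/3  ⇒  CG² = 3/2×(-1/3)² = 1/6
CG = −√(1/6) = -0.408248

-0.408248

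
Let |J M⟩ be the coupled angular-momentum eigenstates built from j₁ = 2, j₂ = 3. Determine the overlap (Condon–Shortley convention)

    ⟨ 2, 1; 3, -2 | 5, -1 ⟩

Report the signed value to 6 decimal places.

triangle: 0!·4!·6!/11! = 17280/39916800
(j±m)!: 3!·1!·1!·5!·4!·6! = 12441600
prefactor² = (2J+1)·Δ·N² = 414720/7
  k=0: +1/(0!·0!·1!·1!·3!·5!) = 1/720
Σ = 1/720  ⇒  CG² = 414720/7·1/720² = 4/35
CG = +√(4/35) = +0.338062

+0.338062  (= +√(4/35))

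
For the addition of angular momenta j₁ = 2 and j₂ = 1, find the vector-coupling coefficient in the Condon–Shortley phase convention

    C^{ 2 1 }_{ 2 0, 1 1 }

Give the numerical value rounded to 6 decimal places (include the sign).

triangle: 1!·3!·1!/6! = 6/720
(j±m)!: 2!·2!·2!·0!·3!·1! = 48
prefactor² = (2J+1)·Δ·N² = 2
  k=1: −1/(1!·0!·1!·1!·2!·0!) = -1/2
Σ = -1/2  ⇒  CG² = 2·(-1/2)² = 1/2
CG = −√(1/2) = -0.707107

-0.707107  (= −√(1/2))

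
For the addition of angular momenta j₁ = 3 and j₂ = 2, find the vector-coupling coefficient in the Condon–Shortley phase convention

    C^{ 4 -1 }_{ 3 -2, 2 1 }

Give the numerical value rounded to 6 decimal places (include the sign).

−√(7/20) ≈ -0.591608

triangle: 1!·5!·3!/10! = 720/3628800
(j±m)!: 1!·5!·3!·1!·3!·5! = 518400
prefactor² = (2J+1)·Δ·N² = 6480/7
  k=0: +1/(0!·1!·5!·3!·0!·0!) = 1/720
  k=1: −1/(1!·0!·4!·2!·1!·1!) = -1/48
Σ = -7/360  ⇒  CG² = 6480/7·(-7/360)² = 7/20
CG = −√(7/20) = -0.591608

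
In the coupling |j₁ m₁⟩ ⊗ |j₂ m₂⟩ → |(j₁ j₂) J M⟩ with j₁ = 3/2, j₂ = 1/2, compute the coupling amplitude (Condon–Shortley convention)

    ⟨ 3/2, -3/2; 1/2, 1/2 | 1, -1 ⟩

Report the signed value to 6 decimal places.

−√(3/4) = -0.866025

triangle: 1!·2!·0!/4! = 2/24
(j±m)!: 0!·3!·1!·0!·0!·2! = 12
prefactor² = (2J+1)·Δ·N² = 3
  k=1: −1/(1!·0!·2!·0!·0!·0!) = -1/2
Σ = -1/2  ⇒  CG² = 3·(-1/2)² = 3/4
CG = −√(3/4) = -0.866025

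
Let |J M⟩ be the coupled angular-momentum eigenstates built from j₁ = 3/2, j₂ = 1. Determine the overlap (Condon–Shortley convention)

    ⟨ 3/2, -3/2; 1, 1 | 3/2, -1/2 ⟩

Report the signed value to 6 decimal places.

√[4·1!2!1!/5! · 0!3!2!0!1!2!] = √(8/5)
  +(−1)^1/∏(1,0,2,1,0,0)! = -1/2  (running -1/2)
⟨..|..⟩ = √(8/5)·(-1/2) = -0.632456

-0.632456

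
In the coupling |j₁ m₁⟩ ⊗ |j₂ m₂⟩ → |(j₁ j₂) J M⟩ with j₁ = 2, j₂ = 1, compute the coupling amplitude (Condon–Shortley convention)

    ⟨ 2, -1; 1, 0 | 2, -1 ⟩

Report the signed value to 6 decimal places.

-0.408248  (= −√(1/6))

j₁+j₂−J=1  J+j₁−j₂=3  J−j₁+j₂=1  j₁+j₂+J+1=6
(j₁±m₁, j₂±m₂, J±M) = (1,3,1,1,1,3)
P² = 3/2
sum k=0..1:
  [0] +1/6 = 1/6
  [1] −1/2 = -1/2
S = -1/3
C² = P²·S² = 1/6 ; C = -0.408248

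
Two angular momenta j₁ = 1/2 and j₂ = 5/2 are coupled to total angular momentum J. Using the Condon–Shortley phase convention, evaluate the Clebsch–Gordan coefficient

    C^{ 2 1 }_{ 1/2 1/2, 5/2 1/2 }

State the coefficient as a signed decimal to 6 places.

triangle: 1!*0!*4!/6! = 24/720
(j±m)!: 1!*0!*3!*2!*3!*1! = 72
prefactor² = (2J+1)*Δ*N² = 12
  k=0: +1/(0!*1!*0!*3!*0!*1!) = 1/6
Σ = 1/6  ⇒  CG² = 12*1/6² = 1/3
CG = +√(1/3) = +0.577350

+0.577350  (= +√(1/3))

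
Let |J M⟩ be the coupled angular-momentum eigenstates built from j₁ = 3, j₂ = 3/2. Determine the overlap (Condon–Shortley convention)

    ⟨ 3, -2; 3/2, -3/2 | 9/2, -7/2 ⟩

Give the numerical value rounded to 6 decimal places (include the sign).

√[10·0!6!3!/10! · 1!5!0!3!1!8!] = √(345600)
  +(−1)^0/∏(0,0,5,0,1,3)! = 1/720  (running 1/720)
⟨..|..⟩ = √(345600)·(1/720) = +0.816497

+√(2/3) = +0.816497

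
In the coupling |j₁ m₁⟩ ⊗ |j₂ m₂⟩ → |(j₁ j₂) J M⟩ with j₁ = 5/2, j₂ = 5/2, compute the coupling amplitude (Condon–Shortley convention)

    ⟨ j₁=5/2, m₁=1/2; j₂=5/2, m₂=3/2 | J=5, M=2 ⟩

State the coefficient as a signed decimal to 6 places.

j₁+j₂−J=0  J+j₁−j₂=5  J−j₁+j₂=5  j₁+j₂+J+1=11
(j₁±m₁, j₂±m₂, J±M) = (3,2,4,1,7,3)
P² = 34560
sum k=0..0:
  [0] +1/288 = 1/288
S = 1/288
C² = P²·S² = 5/12 ; C = +0.645497

+√(5/12) ≈ +0.645497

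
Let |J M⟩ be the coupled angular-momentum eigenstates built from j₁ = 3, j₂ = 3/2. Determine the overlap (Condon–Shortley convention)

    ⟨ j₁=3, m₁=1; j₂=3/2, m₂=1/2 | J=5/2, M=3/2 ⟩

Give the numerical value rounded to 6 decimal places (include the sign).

j₁+j₂−J=2  J+j₁−j₂=4  J−j₁+j₂=1  j₁+j₂+J+1=8
(j₁±m₁, j₂±m₂, J±M) = (4,2,2,1,4,1)
P² = 576/35
sum k=1..2:
  [1] −1/6 = -1/6
  [2] +1/48 = 1/48
S = -7/48
C² = P²·S² = 7/20 ; C = -0.591608

−√(7/20) ≈ -0.591608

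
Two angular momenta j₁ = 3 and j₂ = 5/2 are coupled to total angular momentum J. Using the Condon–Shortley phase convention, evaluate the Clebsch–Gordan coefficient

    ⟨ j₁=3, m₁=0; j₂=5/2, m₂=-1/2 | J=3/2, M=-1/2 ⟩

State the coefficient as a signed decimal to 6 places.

j₁+j₂−J=4  J+j₁−j₂=2  J−j₁+j₂=1  j₁+j₂+J+1=8
(j₁±m₁, j₂±m₂, J±M) = (3,3,2,3,1,2)
P² = 144/35
sum k=1..2:
  [1] −1/12 = -1/12
  [2] +1/4 = 1/4
S = 1/6
C² = P²·S² = 4/35 ; C = +0.338062

+√(4/35) = +0.338062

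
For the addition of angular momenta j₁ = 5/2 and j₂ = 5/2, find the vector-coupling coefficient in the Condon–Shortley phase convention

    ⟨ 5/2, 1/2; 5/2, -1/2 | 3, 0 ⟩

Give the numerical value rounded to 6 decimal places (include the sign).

√[7·2!3!3!/9! · 3!2!2!3!3!3!] = √(36/5)
  +(−1)^0/∏(0,2,2,2,1,1)! = 1/8  (running 1/8)
  +(−1)^1/∏(1,1,1,1,2,2)! = -1/4  (running -1/8)
  +(−1)^2/∏(2,0,0,0,3,3)! = 1/72  (running -1/9)
⟨..|..⟩ = √(36/5)·(-1/9) = -0.298142

-0.298142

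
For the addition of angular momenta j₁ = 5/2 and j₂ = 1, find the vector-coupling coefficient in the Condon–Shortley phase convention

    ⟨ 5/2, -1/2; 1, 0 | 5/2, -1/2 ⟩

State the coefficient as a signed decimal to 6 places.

j₁+j₂−J=1  J+j₁−j₂=4  J−j₁+j₂=1  j₁+j₂+J+1=7
(j₁±m₁, j₂±m₂, J±M) = (2,3,1,1,2,3)
P² = 144/35
sum k=0..1:
  [0] +1/6 = 1/6
  [1] −1/4 = -1/4
S = -1/12
C² = P²·S² = 1/35 ; C = -0.169031

-0.169031  (= −√(1/35))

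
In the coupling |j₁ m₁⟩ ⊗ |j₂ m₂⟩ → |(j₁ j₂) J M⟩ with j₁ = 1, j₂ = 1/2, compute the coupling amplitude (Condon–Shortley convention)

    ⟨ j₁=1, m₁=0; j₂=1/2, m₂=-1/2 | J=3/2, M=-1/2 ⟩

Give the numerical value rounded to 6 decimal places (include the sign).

+0.816497

triangle: 0!*2!*1!/4! = 2/24
(j±m)!: 1!*1!*0!*1!*1!*2! = 2
prefactor² = (2J+1)*Δ*N² = 2/3
  k=0: +1/(0!*0!*1!*0!*1!*1!) = 1
Σ = 1  ⇒  CG² = 2/3*1² = 2/3
CG = +√(2/3) = +0.816497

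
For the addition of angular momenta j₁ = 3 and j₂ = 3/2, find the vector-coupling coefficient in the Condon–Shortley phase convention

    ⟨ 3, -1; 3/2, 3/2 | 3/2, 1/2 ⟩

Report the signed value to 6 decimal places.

j₁+j₂−J=3  J+j₁−j₂=3  J−j₁+j₂=0  j₁+j₂+J+1=7
(j₁±m₁, j₂±m₂, J±M) = (2,4,3,0,2,1)
P² = 576/35
sum k=3..3:
  [3] −1/12 = -1/12
S = -1/12
C² = P²·S² = 4/35 ; C = -0.338062

−√(4/35) ≈ -0.338062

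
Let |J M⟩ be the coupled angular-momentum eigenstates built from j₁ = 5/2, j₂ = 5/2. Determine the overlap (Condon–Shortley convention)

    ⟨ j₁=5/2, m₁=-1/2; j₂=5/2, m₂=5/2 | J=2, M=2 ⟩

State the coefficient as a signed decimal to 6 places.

j₁+j₂−J=3  J+j₁−j₂=2  J−j₁+j₂=2  j₁+j₂+J+1=8
(j₁±m₁, j₂±m₂, J±M) = (2,3,5,0,4,0)
P² = 720/7
sum k=3..3:
  [3] −1/24 = -1/24
S = -1/24
C² = P²·S² = 5/28 ; C = -0.422577

−√(5/28) ≈ -0.422577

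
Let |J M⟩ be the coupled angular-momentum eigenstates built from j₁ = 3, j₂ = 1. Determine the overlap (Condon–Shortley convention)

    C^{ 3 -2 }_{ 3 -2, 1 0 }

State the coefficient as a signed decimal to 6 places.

j₁+j₂−J=1  J+j₁−j₂=5  J−j₁+j₂=1  j₁+j₂+J+1=8
(j₁±m₁, j₂±m₂, J±M) = (1,5,1,1,1,5)
P² = 300
sum k=0..1:
  [0] +1/120 = 1/120
  [1] −1/24 = -1/24
S = -1/30
C² = P²·S² = 1/3 ; C = -0.577350

−√(1/3) ≈ -0.577350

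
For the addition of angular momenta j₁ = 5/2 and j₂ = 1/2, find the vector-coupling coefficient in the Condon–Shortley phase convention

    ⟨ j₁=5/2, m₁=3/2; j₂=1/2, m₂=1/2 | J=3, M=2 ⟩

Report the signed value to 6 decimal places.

√[7·0!5!1!/7! · 4!1!1!0!5!1!] = √(480)
  +(−1)^0/∏(0,0,1,1,4,0)! = 1/24  (running 1/24)
⟨..|..⟩ = √(480)·(1/24) = +0.912871

+√(5/6) ≈ +0.912871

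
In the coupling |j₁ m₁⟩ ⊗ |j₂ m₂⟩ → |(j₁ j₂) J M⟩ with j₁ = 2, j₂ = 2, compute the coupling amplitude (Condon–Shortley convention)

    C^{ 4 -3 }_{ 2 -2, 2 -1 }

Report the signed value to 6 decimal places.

j₁+j₂−J=0  J+j₁−j₂=4  J−j₁+j₂=4  j₁+j₂+J+1=9
(j₁±m₁, j₂±m₂, J±M) = (0,4,1,3,1,7)
P² = 10368
sum k=0..0:
  [0] +1/144 = 1/144
S = 1/144
C² = P²·S² = 1/2 ; C = +0.707107

+0.707107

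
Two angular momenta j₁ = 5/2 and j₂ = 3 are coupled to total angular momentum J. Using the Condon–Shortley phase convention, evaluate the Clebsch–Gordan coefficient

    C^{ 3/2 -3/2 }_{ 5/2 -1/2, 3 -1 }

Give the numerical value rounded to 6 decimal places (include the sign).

√[4·4!1!2!/8! · 2!3!2!4!0!3!] = √(576/35)
  +(−1)^2/∏(2,2,1,0,0,2)! = 1/8  (running 1/8)
⟨..|..⟩ = √(576/35)·(1/8) = +0.507093

+0.507093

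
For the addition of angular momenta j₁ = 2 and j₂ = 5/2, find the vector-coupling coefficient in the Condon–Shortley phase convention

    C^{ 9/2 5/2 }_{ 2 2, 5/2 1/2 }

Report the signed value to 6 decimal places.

+√(5/18) = +0.527046

√[10·0!4!5!/10! · 4!0!3!2!7!2!] = √(23040)
  +(−1)^0/∏(0,0,0,3,4,2)! = 1/288  (running 1/288)
⟨..|..⟩ = √(23040)·(1/288) = +0.527046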